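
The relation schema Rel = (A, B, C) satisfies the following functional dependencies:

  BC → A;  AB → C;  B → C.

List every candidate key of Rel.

B

Attribute B never appears on the right-hand side of any dependency, so B must belong to every candidate key.
{B}⁺ = {A, B, C}, which is all of the schema, so {B} is the only candidate key.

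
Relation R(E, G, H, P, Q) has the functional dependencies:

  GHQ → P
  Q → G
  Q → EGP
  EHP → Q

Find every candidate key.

Attribute H never appears on the right-hand side of any dependency, so H must belong to every candidate key.
{H}⁺ = {H}, which is not all of the schema, so we must add further attributes.
{H, Q}⁺: Q→G adds G; Q→EGP adds E, P → {E, G, H, P, Q}. Minimal: {Q}⁺ = {E, G, P, Q}; {H}⁺ = {H} — none reach the full schema.
{E, H, P}⁺: EHP→Q adds Q; Q→G adds G → {E, G, H, P, Q}. Minimal: {H, P}⁺ = {H, P}; {E, P}⁺ = {E, P}; {E, H}⁺ = {E, H} — none reach the full schema.

(H, Q); (E, H, P)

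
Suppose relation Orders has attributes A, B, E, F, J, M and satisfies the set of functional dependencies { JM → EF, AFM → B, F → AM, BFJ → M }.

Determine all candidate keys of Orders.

(F, J), (J, M)

Attribute J never appears on the right-hand side of any dependency, so J must belong to every candidate key.
{J}⁺ = {J}, which is not all of the schema, so we must add further attributes.
{F, J}⁺: F→AM adds A, M; JM→EF adds E; AFM→B adds B → {A, B, E, F, J, M}. Minimal: {J}⁺ = {J}; {F}⁺ = {A, B, F, M} — none reach the full schema.
{J, M}⁺: JM→EF adds E, F; F→AM adds A; AFM→B adds B → {A, B, E, F, J, M}. Minimal: {M}⁺ = {M}; {J}⁺ = {J} — none reach the full schema.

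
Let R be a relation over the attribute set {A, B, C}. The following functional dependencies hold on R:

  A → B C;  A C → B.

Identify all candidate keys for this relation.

Attribute A never appears on the right-hand side of any dependency, so A must belong to every candidate key.
{A}⁺ = {A, B, C}, which is all of the schema, so {A} is the only candidate key.

A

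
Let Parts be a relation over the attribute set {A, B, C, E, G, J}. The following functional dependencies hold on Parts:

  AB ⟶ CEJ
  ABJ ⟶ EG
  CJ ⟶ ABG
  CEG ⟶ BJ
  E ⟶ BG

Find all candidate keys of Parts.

{A, B}⁺: AB→CEJ adds C, E, J; ABJ→EG adds G → {A, B, C, E, G, J}.
{A, E}⁺: E→BG adds B, G; AB→CEJ adds C, J → {A, B, C, E, G, J}.
{C, E}⁺: E→BG adds B, G; CEG→BJ adds J; CJ→ABG adds A → {A, B, C, E, G, J}.
{C, J}⁺: CJ→ABG adds A, B, G; AB→CEJ adds E → {A, B, C, E, G, J}.

(A, B), (A, E), (C, E), (C, J)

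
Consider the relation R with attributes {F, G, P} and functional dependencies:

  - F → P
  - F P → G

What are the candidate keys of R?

(F)

Attribute F never appears on the right-hand side of any dependency, so F must belong to every candidate key.
{F}⁺ = {F, G, P}, which is all of the schema, so {F} is the only candidate key.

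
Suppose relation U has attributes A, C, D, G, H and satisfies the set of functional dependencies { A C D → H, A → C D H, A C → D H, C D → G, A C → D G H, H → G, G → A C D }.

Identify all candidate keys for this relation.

{A}, {G}, {H}, {C, D}

{A}⁺: A→CDH adds C, D, H; CD→G adds G → {A, C, D, G, H}.
{G}⁺: G→ACD adds A, C, D; ACD→H adds H → {A, C, D, G, H}.
{H}⁺: H→G adds G; G→ACD adds A, C, D → {A, C, D, G, H}.
{C, D}⁺: CD→G adds G; G→ACD adds A; ACD→H adds H → {A, C, D, G, H}. Minimal: {D}⁺ = {D}; {C}⁺ = {C} — none reach the full schema.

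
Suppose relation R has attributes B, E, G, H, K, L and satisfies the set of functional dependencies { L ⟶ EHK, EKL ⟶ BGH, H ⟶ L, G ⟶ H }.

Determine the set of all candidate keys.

{G}⁺: G→H adds H; H→L adds L; L→EHK adds E, K; EKL→BGH adds B → {B, E, G, H, K, L}.
{H}⁺: H→L adds L; L→EHK adds E, K; EKL→BGH adds B, G → {B, E, G, H, K, L}.
{L}⁺: L→EHK adds E, H, K; EKL→BGH adds B, G → {B, E, G, H, K, L}.

{G}, {H}, {L}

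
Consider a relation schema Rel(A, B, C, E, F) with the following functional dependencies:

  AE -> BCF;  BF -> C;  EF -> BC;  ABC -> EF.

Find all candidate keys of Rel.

Attribute A never appears on the right-hand side of any dependency, so A must belong to every candidate key.
{A}⁺ = {A}, which is not all of the schema, so we must add further attributes.
{A, E}⁺: AE→BCF adds B, C, F → {A, B, C, E, F}.
{A, B, C}⁺: ABC→EF adds E, F → {A, B, C, E, F}.
{A, B, F}⁺: BF→C adds C; ABC→EF adds E → {A, B, C, E, F}.
Any other superkey contains one of these as a subset, so there are no further candidate keys.

{A, E}; {A, B, C}; {A, B, F}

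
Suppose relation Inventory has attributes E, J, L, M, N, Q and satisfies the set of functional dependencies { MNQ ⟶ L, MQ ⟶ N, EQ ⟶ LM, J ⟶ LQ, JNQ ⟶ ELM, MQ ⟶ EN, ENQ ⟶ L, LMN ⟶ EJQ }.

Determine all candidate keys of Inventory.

{E, J}⁺: J→LQ adds L, Q; EQ→LM adds M; MQ→EN adds N → {E, J, L, M, N, Q}. Minimal: {J}⁺ = {J, L, Q}; {E}⁺ = {E} — none reach the full schema.
{E, Q}⁺: EQ→LM adds L, M; MQ→EN adds N; LMN→EJQ adds J → {E, J, L, M, N, Q}. Minimal: {Q}⁺ = {Q}; {E}⁺ = {E} — none reach the full schema.
{J, M}⁺: J→LQ adds L, Q; MQ→EN adds E, N → {E, J, L, M, N, Q}. Minimal: {M}⁺ = {M}; {J}⁺ = {J, L, Q} — none reach the full schema.
{J, N}⁺: J→LQ adds L, Q; JNQ→ELM adds E, M → {E, J, L, M, N, Q}. Minimal: {N}⁺ = {N}; {J}⁺ = {J, L, Q} — none reach the full schema.
{M, Q}⁺: MQ→N adds N; MQ→EN adds E; ENQ→L adds L; LMN→EJQ adds J → {E, J, L, M, N, Q}. Minimal: {Q}⁺ = {Q}; {M}⁺ = {M} — none reach the full schema.
{L, M, N}⁺: LMN→EJQ adds E, J, Q → {E, J, L, M, N, Q}. Minimal: {M, N}⁺ = {M, N}; {L, N}⁺ = {L, N}; {L, M}⁺ = {L, M} — none reach the full schema.
Any other superkey contains one of these as a subset, so there are no further candidate keys.

EJ, EQ, JM, JN, MQ, LMN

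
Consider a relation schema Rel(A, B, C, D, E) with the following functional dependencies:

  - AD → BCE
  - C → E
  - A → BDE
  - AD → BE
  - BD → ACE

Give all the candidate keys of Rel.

{A}⁺: A→BDE adds B, D, E; BD→ACE adds C → {A, B, C, D, E}.
{B, D}⁺: BD→ACE adds A, C, E → {A, B, C, D, E}. Minimal: {D}⁺ = {D}; {B}⁺ = {B} — none reach the full schema.

A; BD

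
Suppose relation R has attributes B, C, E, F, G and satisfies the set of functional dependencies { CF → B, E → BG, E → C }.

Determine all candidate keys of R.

{E, F}

Attributes E, F never appear on any right-hand side, so every candidate key must contain {E, F}.
{E, F}⁺ = {B, C, E, F, G}, which is all of the schema, so {E, F} is the only candidate key.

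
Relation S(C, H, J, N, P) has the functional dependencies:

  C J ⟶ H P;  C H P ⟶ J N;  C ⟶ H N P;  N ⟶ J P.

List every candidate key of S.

Attribute C never appears on the right-hand side of any dependency, so C must belong to every candidate key.
{C}⁺ = {C, H, J, N, P}, which is all of the schema, so {C} is the only candidate key.

(C)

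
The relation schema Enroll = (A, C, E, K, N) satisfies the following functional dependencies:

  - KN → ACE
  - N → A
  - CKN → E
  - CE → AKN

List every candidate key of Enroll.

{C, E}⁺: CE→AKN adds A, K, N → {A, C, E, K, N}. Minimal: {E}⁺ = {E}; {C}⁺ = {C} — none reach the full schema.
{K, N}⁺: KN→ACE adds A, C, E → {A, C, E, K, N}. Minimal: {N}⁺ = {A, N}; {K}⁺ = {K} — none reach the full schema.
Any other superkey contains one of these as a subset, so there are no further candidate keys.

{C, E}; {K, N}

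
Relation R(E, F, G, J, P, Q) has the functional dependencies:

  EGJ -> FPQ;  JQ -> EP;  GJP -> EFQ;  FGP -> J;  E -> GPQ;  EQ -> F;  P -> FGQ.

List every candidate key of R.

{E}⁺: E→GPQ adds G, P, Q; EQ→F adds F; FGP→J adds J → {E, F, G, J, P, Q}.
{P}⁺: P→FGQ adds F, G, Q; FGP→J adds J; JQ→EP adds E → {E, F, G, J, P, Q}.
{J, Q}⁺: JQ→EP adds E, P; E→GPQ adds G; EQ→F adds F → {E, F, G, J, P, Q}. Minimal: {Q}⁺ = {Q}; {J}⁺ = {J} — none reach the full schema.

{E}; {P}; {J, Q}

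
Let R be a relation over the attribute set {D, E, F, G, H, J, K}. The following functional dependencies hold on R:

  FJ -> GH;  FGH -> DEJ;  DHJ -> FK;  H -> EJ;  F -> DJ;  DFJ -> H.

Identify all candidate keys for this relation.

{F}, {D, H}

{F}⁺: F→DJ adds D, J; DFJ→H adds H; FJ→GH adds G; FGH→DEJ adds E; DHJ→FK adds K → {D, E, F, G, H, J, K}.
{D, H}⁺: H→EJ adds E, J; DHJ→FK adds F, K; FJ→GH adds G → {D, E, F, G, H, J, K}. Minimal: {H}⁺ = {E, H, J}; {D}⁺ = {D} — none reach the full schema.
Any other superkey contains one of these as a subset, so there are no further candidate keys.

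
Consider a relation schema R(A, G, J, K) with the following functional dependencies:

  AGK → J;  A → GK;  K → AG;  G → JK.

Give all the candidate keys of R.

{A}⁺: A→GK adds G, K; G→JK adds J → {A, G, J, K}.
{G}⁺: G→JK adds J, K; K→AG adds A → {A, G, J, K}.
{K}⁺: K→AG adds A, G; G→JK adds J → {A, G, J, K}.
Any other superkey contains one of these as a subset, so there are no further candidate keys.

{A}, {G}, {K}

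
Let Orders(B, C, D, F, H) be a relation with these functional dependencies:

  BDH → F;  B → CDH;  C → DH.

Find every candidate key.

(B)

{B}⁺: B→CDH adds C, D, H; BDH→F adds F → {B, C, D, F, H}.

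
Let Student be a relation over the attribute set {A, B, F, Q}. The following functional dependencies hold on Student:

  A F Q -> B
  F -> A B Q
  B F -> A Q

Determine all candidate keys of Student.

{F}⁺: F→ABQ adds A, B, Q → {A, B, F, Q}.

(F)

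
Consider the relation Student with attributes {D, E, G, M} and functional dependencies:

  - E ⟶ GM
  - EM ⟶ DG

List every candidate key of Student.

Attribute E never appears on the right-hand side of any dependency, so E must belong to every candidate key.
{E}⁺ = {D, E, G, M}, which is all of the schema, so {E} is the only candidate key.

E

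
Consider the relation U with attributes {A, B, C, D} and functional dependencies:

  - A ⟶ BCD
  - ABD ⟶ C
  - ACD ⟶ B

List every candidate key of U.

{A}

Attribute A never appears on the right-hand side of any dependency, so A must belong to every candidate key.
{A}⁺ = {A, B, C, D}, which is all of the schema, so {A} is the only candidate key.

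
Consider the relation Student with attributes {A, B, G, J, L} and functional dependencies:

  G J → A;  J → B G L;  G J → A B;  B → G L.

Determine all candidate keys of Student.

Attribute J never appears on the right-hand side of any dependency, so J must belong to every candidate key.
{J}⁺ = {A, B, G, J, L}, which is all of the schema, so {J} is the only candidate key.

J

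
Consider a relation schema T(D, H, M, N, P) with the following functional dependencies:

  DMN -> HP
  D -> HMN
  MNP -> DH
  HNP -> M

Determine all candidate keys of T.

{D}; {H, N, P}; {M, N, P}

{D}⁺: D→HMN adds H, M, N; DMN→HP adds P → {D, H, M, N, P}.
{H, N, P}⁺: HNP→M adds M; MNP→DH adds D → {D, H, M, N, P}.
{M, N, P}⁺: MNP→DH adds D, H → {D, H, M, N, P}.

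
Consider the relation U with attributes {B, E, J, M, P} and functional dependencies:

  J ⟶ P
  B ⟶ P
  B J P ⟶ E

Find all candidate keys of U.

{B, J, M}

Attributes B, J, M never appear on any right-hand side, so every candidate key must contain {B, J, M}.
{B, J, M}⁺ = {B, E, J, M, P}, which is all of the schema, so {B, J, M} is the only candidate key.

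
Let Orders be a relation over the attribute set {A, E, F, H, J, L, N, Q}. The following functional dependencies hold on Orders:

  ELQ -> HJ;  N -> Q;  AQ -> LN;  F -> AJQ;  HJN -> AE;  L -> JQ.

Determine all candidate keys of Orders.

{E, F}; {F, H}

Attribute F never appears on the right-hand side of any dependency, so F must belong to every candidate key.
{F}⁺ = {A, F, J, L, N, Q}, which is not all of the schema, so we must add further attributes.
{E, F}⁺: F→AJQ adds A, J, Q; AQ→LN adds L, N; ELQ→HJ adds H → {A, E, F, H, J, L, N, Q}.
{F, H}⁺: F→AJQ adds A, J, Q; AQ→LN adds L, N; HJN→AE adds E → {A, E, F, H, J, L, N, Q}.
Any other superkey contains one of these as a subset, so there are no further candidate keys.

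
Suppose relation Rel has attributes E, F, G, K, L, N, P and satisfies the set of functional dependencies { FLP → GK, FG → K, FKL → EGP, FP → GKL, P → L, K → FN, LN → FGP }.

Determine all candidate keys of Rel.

{F, P}, {K, L}, {K, P}, {L, N}, {N, P}, {F, G, L}

{F, P}⁺: FP→GKL adds G, K, L; K→FN adds N; FKL→EGP adds E → {E, F, G, K, L, N, P}.
{K, L}⁺: K→FN adds F, N; LN→FGP adds G, P; FKL→EGP adds E → {E, F, G, K, L, N, P}.
{K, P}⁺: P→L adds L; K→FN adds F, N; LN→FGP adds G; FKL→EGP adds E → {E, F, G, K, L, N, P}.
{L, N}⁺: LN→FGP adds F, G, P; FLP→GK adds K; FKL→EGP adds E → {E, F, G, K, L, N, P}.
{N, P}⁺: P→L adds L; LN→FGP adds F, G; FLP→GK adds K; FKL→EGP adds E → {E, F, G, K, L, N, P}.
{F, G, L}⁺: FG→K adds K; FKL→EGP adds E, P; K→FN adds N → {E, F, G, K, L, N, P}.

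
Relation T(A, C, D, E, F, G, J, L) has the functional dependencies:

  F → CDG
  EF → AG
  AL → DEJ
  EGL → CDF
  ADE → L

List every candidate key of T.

{E, F}; {A, F, L}; {A, G, L}; {E, G, L}; {A, D, E, G}

{E, F}⁺: F→CDG adds C, D, G; EF→AG adds A; ADE→L adds L; AL→DEJ adds J → {A, C, D, E, F, G, J, L}. Minimal: {F}⁺ = {C, D, F, G}; {E}⁺ = {E} — none reach the full schema.
{A, F, L}⁺: F→CDG adds C, D, G; AL→DEJ adds E, J → {A, C, D, E, F, G, J, L}. Minimal: {F, L}⁺ = {C, D, F, G, L}; {A, L}⁺ = {A, D, E, J, L}; {A, F}⁺ = {A, C, D, F, G} — none reach the full schema.
{A, G, L}⁺: AL→DEJ adds D, E, J; EGL→CDF adds C, F → {A, C, D, E, F, G, J, L}. Minimal: {G, L}⁺ = {G, L}; {A, L}⁺ = {A, D, E, J, L}; {A, G}⁺ = {A, G} — none reach the full schema.
{E, G, L}⁺: EGL→CDF adds C, D, F; EF→AG adds A; AL→DEJ adds J → {A, C, D, E, F, G, J, L}. Minimal: {G, L}⁺ = {G, L}; {E, L}⁺ = {E, L}; {E, G}⁺ = {E, G} — none reach the full schema.
{A, D, E, G}⁺: ADE→L adds L; AL→DEJ adds J; EGL→CDF adds C, F → {A, C, D, E, F, G, J, L}. Minimal: {D, E, G}⁺ = {D, E, G}; {A, E, G}⁺ = {A, E, G}; {A, D, G}⁺ = {A, D, G}; … — none reach the full schema.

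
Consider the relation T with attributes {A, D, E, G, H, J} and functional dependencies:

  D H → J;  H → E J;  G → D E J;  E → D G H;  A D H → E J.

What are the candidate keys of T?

{A, E}⁺: E→DGH adds D, G, H; ADH→EJ adds J → {A, D, E, G, H, J}. Minimal: {E}⁺ = {D, E, G, H, J}; {A}⁺ = {A} — none reach the full schema.
{A, G}⁺: G→DEJ adds D, E, J; E→DGH adds H → {A, D, E, G, H, J}. Minimal: {G}⁺ = {D, E, G, H, J}; {A}⁺ = {A} — none reach the full schema.
{A, H}⁺: H→EJ adds E, J; E→DGH adds D, G → {A, D, E, G, H, J}. Minimal: {H}⁺ = {D, E, G, H, J}; {A}⁺ = {A} — none reach the full schema.

AE; AG; AH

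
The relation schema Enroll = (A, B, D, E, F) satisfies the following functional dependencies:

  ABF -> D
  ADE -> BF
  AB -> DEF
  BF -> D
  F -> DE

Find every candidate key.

Attribute A never appears on the right-hand side of any dependency, so A must belong to every candidate key.
{A}⁺ = {A}, which is not all of the schema, so we must add further attributes.
{A, B}⁺: AB→DEF adds D, E, F → {A, B, D, E, F}. Minimal: {B}⁺ = {B}; {A}⁺ = {A} — none reach the full schema.
{A, F}⁺: F→DE adds D, E; ADE→BF adds B → {A, B, D, E, F}. Minimal: {F}⁺ = {D, E, F}; {A}⁺ = {A} — none reach the full schema.
{A, D, E}⁺: ADE→BF adds B, F → {A, B, D, E, F}. Minimal: {D, E}⁺ = {D, E}; {A, E}⁺ = {A, E}; {A, D}⁺ = {A, D} — none reach the full schema.

{A, B}, {A, F}, {A, D, E}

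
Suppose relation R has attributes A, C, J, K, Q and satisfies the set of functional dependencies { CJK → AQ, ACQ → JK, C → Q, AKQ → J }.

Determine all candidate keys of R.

(A, C), (C, J, K)

Attribute C never appears on the right-hand side of any dependency, so C must belong to every candidate key.
{C}⁺ = {C, Q}, which is not all of the schema, so we must add further attributes.
{A, C}⁺: C→Q adds Q; ACQ→JK adds J, K → {A, C, J, K, Q}. Minimal: {C}⁺ = {C, Q}; {A}⁺ = {A} — none reach the full schema.
{C, J, K}⁺: CJK→AQ adds A, Q → {A, C, J, K, Q}. Minimal: {J, K}⁺ = {J, K}; {C, K}⁺ = {C, K, Q}; {C, J}⁺ = {C, J, Q} — none reach the full schema.
Any other superkey contains one of these as a subset, so there are no further candidate keys.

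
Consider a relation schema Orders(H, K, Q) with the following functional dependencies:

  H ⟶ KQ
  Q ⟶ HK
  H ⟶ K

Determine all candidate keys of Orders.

{H}⁺: H→KQ adds K, Q → {H, K, Q}.
{Q}⁺: Q→HK adds H, K → {H, K, Q}.

{H}, {Q}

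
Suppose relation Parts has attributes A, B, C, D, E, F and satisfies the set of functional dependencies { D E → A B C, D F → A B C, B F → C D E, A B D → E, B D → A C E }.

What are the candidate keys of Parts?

Attribute F never appears on the right-hand side of any dependency, so F must belong to every candidate key.
{F}⁺ = {F}, which is not all of the schema, so we must add further attributes.
{B, F}⁺: BF→CDE adds C, D, E; BD→ACE adds A → {A, B, C, D, E, F}. Minimal: {F}⁺ = {F}; {B}⁺ = {B} — none reach the full schema.
{D, F}⁺: DF→ABC adds A, B, C; BF→CDE adds E → {A, B, C, D, E, F}. Minimal: {F}⁺ = {F}; {D}⁺ = {D} — none reach the full schema.
Any other superkey contains one of these as a subset, so there are no further candidate keys.

{B, F}; {D, F}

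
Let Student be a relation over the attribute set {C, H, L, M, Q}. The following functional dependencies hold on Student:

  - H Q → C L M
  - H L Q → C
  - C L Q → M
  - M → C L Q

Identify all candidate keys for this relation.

HM, HQ

Attribute H never appears on the right-hand side of any dependency, so H must belong to every candidate key.
{H}⁺ = {H}, which is not all of the schema, so we must add further attributes.
{H, M}⁺: M→CLQ adds C, L, Q → {C, H, L, M, Q}. Minimal: {M}⁺ = {C, L, M, Q}; {H}⁺ = {H} — none reach the full schema.
{H, Q}⁺: HQ→CLM adds C, L, M → {C, H, L, M, Q}. Minimal: {Q}⁺ = {Q}; {H}⁺ = {H} — none reach the full schema.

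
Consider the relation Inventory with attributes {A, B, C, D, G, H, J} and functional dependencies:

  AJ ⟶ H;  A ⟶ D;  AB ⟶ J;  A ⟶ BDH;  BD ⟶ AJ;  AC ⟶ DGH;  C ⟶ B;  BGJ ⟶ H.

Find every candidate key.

(A, C), (C, D)

Attribute C never appears on the right-hand side of any dependency, so C must belong to every candidate key.
{C}⁺ = {B, C}, which is not all of the schema, so we must add further attributes.
{A, C}⁺: A→D adds D; A→BDH adds B, H; BD→AJ adds J; AC→DGH adds G → {A, B, C, D, G, H, J}. Minimal: {C}⁺ = {B, C}; {A}⁺ = {A, B, D, H, J} — none reach the full schema.
{C, D}⁺: C→B adds B; BD→AJ adds A, J; AC→DGH adds G, H → {A, B, C, D, G, H, J}. Minimal: {D}⁺ = {D}; {C}⁺ = {B, C} — none reach the full schema.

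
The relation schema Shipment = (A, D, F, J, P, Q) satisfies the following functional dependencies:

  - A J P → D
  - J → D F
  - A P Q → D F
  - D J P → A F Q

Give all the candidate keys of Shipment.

{J, P}

Attributes J, P never appear on any right-hand side, so every candidate key must contain {J, P}.
{J, P}⁺ = {A, D, F, J, P, Q}, which is all of the schema, so {J, P} is the only candidate key.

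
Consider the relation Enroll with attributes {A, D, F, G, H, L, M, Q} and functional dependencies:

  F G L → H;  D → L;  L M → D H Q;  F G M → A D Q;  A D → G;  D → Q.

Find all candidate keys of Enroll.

Attributes F, M never appear on any right-hand side, so every candidate key must contain {F, M}.
{F, M}⁺ = {F, M}, which is not all of the schema, so we must add further attributes.
{F, G, M}⁺: FGM→ADQ adds A, D, Q; D→L adds L; LM→DHQ adds H → {A, D, F, G, H, L, M, Q}. Minimal: {G, M}⁺ = {G, M}; {F, M}⁺ = {F, M}; {F, G}⁺ = {F, G} — none reach the full schema.
{A, D, F, M}⁺: D→L adds L; LM→DHQ adds H, Q; AD→G adds G → {A, D, F, G, H, L, M, Q}. Minimal: {D, F, M}⁺ = {D, F, H, L, M, Q}; {A, F, M}⁺ = {A, F, M}; {A, D, M}⁺ = {A, D, G, H, L, M, Q}; … — none reach the full schema.
{A, F, L, M}⁺: LM→DHQ adds D, H, Q; AD→G adds G → {A, D, F, G, H, L, M, Q}. Minimal: {F, L, M}⁺ = {D, F, H, L, M, Q}; {A, L, M}⁺ = {A, D, G, H, L, M, Q}; {A, F, M}⁺ = {A, F, M}; … — none reach the full schema.

FGM, ADFM, AFLM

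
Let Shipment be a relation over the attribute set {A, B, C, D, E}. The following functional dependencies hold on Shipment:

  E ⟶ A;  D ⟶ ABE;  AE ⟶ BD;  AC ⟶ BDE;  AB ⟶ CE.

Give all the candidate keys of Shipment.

{D}⁺: D→ABE adds A, B, E; AB→CE adds C → {A, B, C, D, E}.
{E}⁺: E→A adds A; AE→BD adds B, D; AB→CE adds C → {A, B, C, D, E}.
{A, B}⁺: AB→CE adds C, E; AE→BD adds D → {A, B, C, D, E}. Minimal: {B}⁺ = {B}; {A}⁺ = {A} — none reach the full schema.
{A, C}⁺: AC→BDE adds B, D, E → {A, B, C, D, E}. Minimal: {C}⁺ = {C}; {A}⁺ = {A} — none reach the full schema.

D; E; AB; AC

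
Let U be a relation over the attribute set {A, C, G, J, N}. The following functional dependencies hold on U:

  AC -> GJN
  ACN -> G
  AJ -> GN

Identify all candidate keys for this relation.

{A, C}

Attributes A, C never appear on any right-hand side, so every candidate key must contain {A, C}.
{A, C}⁺ = {A, C, G, J, N}, which is all of the schema, so {A, C} is the only candidate key.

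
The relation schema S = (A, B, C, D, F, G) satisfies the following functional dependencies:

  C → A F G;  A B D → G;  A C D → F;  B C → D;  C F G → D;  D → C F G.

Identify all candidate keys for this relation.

(B, C); (B, D)

Attribute B never appears on the right-hand side of any dependency, so B must belong to every candidate key.
{B}⁺ = {B}, which is not all of the schema, so we must add further attributes.
{B, C}⁺: C→AFG adds A, F, G; BC→D adds D → {A, B, C, D, F, G}.
{B, D}⁺: D→CFG adds C, F, G; C→AFG adds A → {A, B, C, D, F, G}.
Any other superkey contains one of these as a subset, so there are no further candidate keys.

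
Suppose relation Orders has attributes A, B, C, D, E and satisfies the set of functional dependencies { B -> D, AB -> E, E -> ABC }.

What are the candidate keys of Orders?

{E}⁺: E→ABC adds A, B, C; B→D adds D → {A, B, C, D, E}.
{A, B}⁺: B→D adds D; AB→E adds E; E→ABC adds C → {A, B, C, D, E}. Minimal: {B}⁺ = {B, D}; {A}⁺ = {A} — none reach the full schema.

{E}; {A, B}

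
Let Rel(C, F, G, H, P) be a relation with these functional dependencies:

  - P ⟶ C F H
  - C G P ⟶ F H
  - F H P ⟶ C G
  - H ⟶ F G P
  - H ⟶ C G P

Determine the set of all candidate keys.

{H}; {P}

{H}⁺: H→FGP adds F, G, P; H→CGP adds C → {C, F, G, H, P}.
{P}⁺: P→CFH adds C, F, H; FHP→CG adds G → {C, F, G, H, P}.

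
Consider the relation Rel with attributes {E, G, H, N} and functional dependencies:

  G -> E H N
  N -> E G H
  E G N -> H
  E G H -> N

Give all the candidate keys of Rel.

{G}⁺: G→EHN adds E, H, N → {E, G, H, N}.
{N}⁺: N→EGH adds E, G, H → {E, G, H, N}.
Any other superkey contains one of these as a subset, so there are no further candidate keys.

{G}, {N}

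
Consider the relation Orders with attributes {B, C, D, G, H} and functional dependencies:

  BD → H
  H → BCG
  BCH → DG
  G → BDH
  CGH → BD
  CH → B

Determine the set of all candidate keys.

{G}⁺: G→BDH adds B, D, H; H→BCG adds C → {B, C, D, G, H}.
{H}⁺: H→BCG adds B, C, G; BCH→DG adds D → {B, C, D, G, H}.
{B, D}⁺: BD→H adds H; H→BCG adds C, G → {B, C, D, G, H}. Minimal: {D}⁺ = {D}; {B}⁺ = {B} — none reach the full schema.
Any other superkey contains one of these as a subset, so there are no further candidate keys.

(G), (H), (B, D)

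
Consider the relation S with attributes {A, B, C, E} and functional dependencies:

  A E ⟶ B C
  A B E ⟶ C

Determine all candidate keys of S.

(A, E)

Attributes A, E never appear on any right-hand side, so every candidate key must contain {A, E}.
{A, E}⁺ = {A, B, C, E}, which is all of the schema, so {A, E} is the only candidate key.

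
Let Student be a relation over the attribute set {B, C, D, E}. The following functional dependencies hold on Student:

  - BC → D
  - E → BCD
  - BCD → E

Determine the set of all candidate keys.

{E}⁺: E→BCD adds B, C, D → {B, C, D, E}.
{B, C}⁺: BC→D adds D; BCD→E adds E → {B, C, D, E}.

E, BC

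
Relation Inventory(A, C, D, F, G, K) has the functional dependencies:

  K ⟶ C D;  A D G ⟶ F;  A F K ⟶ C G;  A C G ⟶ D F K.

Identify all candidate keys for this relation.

ACG; AFK; AGK

{A, C, G}⁺: ACG→DFK adds D, F, K → {A, C, D, F, G, K}. Minimal: {C, G}⁺ = {C, G}; {A, G}⁺ = {A, G}; {A, C}⁺ = {A, C} — none reach the full schema.
{A, F, K}⁺: K→CD adds C, D; AFK→CG adds G → {A, C, D, F, G, K}. Minimal: {F, K}⁺ = {C, D, F, K}; {A, K}⁺ = {A, C, D, K}; {A, F}⁺ = {A, F} — none reach the full schema.
{A, G, K}⁺: K→CD adds C, D; ADG→F adds F → {A, C, D, F, G, K}. Minimal: {G, K}⁺ = {C, D, G, K}; {A, K}⁺ = {A, C, D, K}; {A, G}⁺ = {A, G} — none reach the full schema.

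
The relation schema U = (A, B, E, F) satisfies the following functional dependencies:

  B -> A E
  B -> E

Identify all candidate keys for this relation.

{B, F}

Attributes B, F never appear on any right-hand side, so every candidate key must contain {B, F}.
{B, F}⁺ = {A, B, E, F}, which is all of the schema, so {B, F} is the only candidate key.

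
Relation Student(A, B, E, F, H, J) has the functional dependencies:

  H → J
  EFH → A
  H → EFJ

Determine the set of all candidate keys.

{B, H}⁺: H→J adds J; H→EFJ adds E, F; EFH→A adds A → {A, B, E, F, H, J}. Minimal: {H}⁺ = {A, E, F, H, J}; {B}⁺ = {B} — none reach the full schema.
No other minimal superkey exists.

(B, H)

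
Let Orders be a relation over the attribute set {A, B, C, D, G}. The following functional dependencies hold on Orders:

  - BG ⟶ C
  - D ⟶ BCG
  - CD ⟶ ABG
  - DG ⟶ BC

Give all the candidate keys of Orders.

Attribute D never appears on the right-hand side of any dependency, so D must belong to every candidate key.
{D}⁺ = {A, B, C, D, G}, which is all of the schema, so {D} is the only candidate key.

{D}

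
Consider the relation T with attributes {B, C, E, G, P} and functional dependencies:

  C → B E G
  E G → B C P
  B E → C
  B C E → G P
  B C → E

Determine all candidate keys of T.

{C}, {B, E}, {E, G}

{C}⁺: C→BEG adds B, E, G; EG→BCP adds P → {B, C, E, G, P}.
{B, E}⁺: BE→C adds C; BCE→GP adds G, P → {B, C, E, G, P}. Minimal: {E}⁺ = {E}; {B}⁺ = {B} — none reach the full schema.
{E, G}⁺: EG→BCP adds B, C, P → {B, C, E, G, P}. Minimal: {G}⁺ = {G}; {E}⁺ = {E} — none reach the full schema.
Any other superkey contains one of these as a subset, so there are no further candidate keys.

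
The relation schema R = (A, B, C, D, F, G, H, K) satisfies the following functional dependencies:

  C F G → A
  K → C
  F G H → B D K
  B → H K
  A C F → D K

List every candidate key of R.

Attributes F, G never appear on any right-hand side, so every candidate key must contain {F, G}.
{F, G}⁺ = {F, G}, which is not all of the schema, so we must add further attributes.
{B, F, G}⁺: B→HK adds H, K; K→C adds C; FGH→BDK adds D; CFG→A adds A → {A, B, C, D, F, G, H, K}. Minimal: {F, G}⁺ = {F, G}; {B, G}⁺ = {B, C, G, H, K}; {B, F}⁺ = {B, C, F, H, K} — none reach the full schema.
{F, G, H}⁺: FGH→BDK adds B, D, K; K→C adds C; CFG→A adds A → {A, B, C, D, F, G, H, K}. Minimal: {G, H}⁺ = {G, H}; {F, H}⁺ = {F, H}; {F, G}⁺ = {F, G} — none reach the full schema.
Any other superkey contains one of these as a subset, so there are no further candidate keys.

{B, F, G}, {F, G, H}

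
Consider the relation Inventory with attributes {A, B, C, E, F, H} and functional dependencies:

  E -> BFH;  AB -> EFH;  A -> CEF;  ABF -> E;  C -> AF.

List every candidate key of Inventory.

A; C

{A}⁺: A→CEF adds C, E, F; E→BFH adds B, H → {A, B, C, E, F, H}.
{C}⁺: C→AF adds A, F; A→CEF adds E; E→BFH adds B, H → {A, B, C, E, F, H}.
Any other superkey contains one of these as a subset, so there are no further candidate keys.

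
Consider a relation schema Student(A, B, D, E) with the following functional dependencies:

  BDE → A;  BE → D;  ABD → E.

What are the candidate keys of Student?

Attribute B never appears on the right-hand side of any dependency, so B must belong to every candidate key.
{B}⁺ = {B}, which is not all of the schema, so we must add further attributes.
{B, E}⁺: BE→D adds D; BDE→A adds A → {A, B, D, E}. Minimal: {E}⁺ = {E}; {B}⁺ = {B} — none reach the full schema.
{A, B, D}⁺: ABD→E adds E → {A, B, D, E}. Minimal: {B, D}⁺ = {B, D}; {A, D}⁺ = {A, D}; {A, B}⁺ = {A, B} — none reach the full schema.
Any other superkey contains one of these as a subset, so there are no further candidate keys.

(B, E), (A, B, D)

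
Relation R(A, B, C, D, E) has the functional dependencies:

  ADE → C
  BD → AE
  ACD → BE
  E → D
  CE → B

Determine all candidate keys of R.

{A, E}⁺: E→D adds D; ADE→C adds C; ACD→BE adds B → {A, B, C, D, E}.
{B, D}⁺: BD→AE adds A, E; ADE→C adds C → {A, B, C, D, E}.
{B, E}⁺: E→D adds D; BD→AE adds A; ADE→C adds C → {A, B, C, D, E}.
{C, E}⁺: E→D adds D; CE→B adds B; BD→AE adds A → {A, B, C, D, E}.
{A, C, D}⁺: ACD→BE adds B, E → {A, B, C, D, E}.

{A, E}, {B, D}, {B, E}, {C, E}, {A, C, D}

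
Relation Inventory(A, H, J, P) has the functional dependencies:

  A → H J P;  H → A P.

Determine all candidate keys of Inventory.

{A}⁺: A→HJP adds H, J, P → {A, H, J, P}.
{H}⁺: H→AP adds A, P; A→HJP adds J → {A, H, J, P}.
Any other superkey contains one of these as a subset, so there are no further candidate keys.

(A), (H)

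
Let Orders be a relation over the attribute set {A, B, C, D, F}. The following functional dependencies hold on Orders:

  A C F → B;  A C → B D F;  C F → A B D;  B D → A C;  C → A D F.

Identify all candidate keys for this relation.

{C}, {B, D}

{C}⁺: C→ADF adds A, D, F; ACF→B adds B → {A, B, C, D, F}.
{B, D}⁺: BD→AC adds A, C; C→ADF adds F → {A, B, C, D, F}. Minimal: {D}⁺ = {D}; {B}⁺ = {B} — none reach the full schema.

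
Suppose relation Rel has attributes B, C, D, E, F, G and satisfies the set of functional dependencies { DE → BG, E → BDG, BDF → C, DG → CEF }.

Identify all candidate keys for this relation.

{E}⁺: E→BDG adds B, D, G; DG→CEF adds C, F → {B, C, D, E, F, G}.
{D, G}⁺: DG→CEF adds C, E, F; DE→BG adds B → {B, C, D, E, F, G}.

{E}, {D, G}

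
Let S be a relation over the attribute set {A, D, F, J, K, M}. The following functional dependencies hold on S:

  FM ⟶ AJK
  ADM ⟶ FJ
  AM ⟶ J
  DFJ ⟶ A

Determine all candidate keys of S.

{A, D, M}, {D, F, M}

{A, D, M}⁺: ADM→FJ adds F, J; FM→AJK adds K → {A, D, F, J, K, M}. Minimal: {D, M}⁺ = {D, M}; {A, M}⁺ = {A, J, M}; {A, D}⁺ = {A, D} — none reach the full schema.
{D, F, M}⁺: FM→AJK adds A, J, K → {A, D, F, J, K, M}. Minimal: {F, M}⁺ = {A, F, J, K, M}; {D, M}⁺ = {D, M}; {D, F}⁺ = {D, F} — none reach the full schema.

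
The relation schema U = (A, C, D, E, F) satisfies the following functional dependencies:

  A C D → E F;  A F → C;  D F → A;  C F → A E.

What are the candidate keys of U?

Attribute D never appears on the right-hand side of any dependency, so D must belong to every candidate key.
{D}⁺ = {D}, which is not all of the schema, so we must add further attributes.
{D, F}⁺: DF→A adds A; AF→C adds C; CF→AE adds E → {A, C, D, E, F}. Minimal: {F}⁺ = {F}; {D}⁺ = {D} — none reach the full schema.
{A, C, D}⁺: ACD→EF adds E, F → {A, C, D, E, F}. Minimal: {C, D}⁺ = {C, D}; {A, D}⁺ = {A, D}; {A, C}⁺ = {A, C} — none reach the full schema.

DF, ACD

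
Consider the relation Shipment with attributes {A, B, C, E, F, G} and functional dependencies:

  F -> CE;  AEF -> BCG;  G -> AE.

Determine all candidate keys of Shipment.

Attribute F never appears on the right-hand side of any dependency, so F must belong to every candidate key.
{F}⁺ = {C, E, F}, which is not all of the schema, so we must add further attributes.
{A, F}⁺: F→CE adds C, E; AEF→BCG adds B, G → {A, B, C, E, F, G}. Minimal: {F}⁺ = {C, E, F}; {A}⁺ = {A} — none reach the full schema.
{F, G}⁺: F→CE adds C, E; G→AE adds A; AEF→BCG adds B → {A, B, C, E, F, G}. Minimal: {G}⁺ = {A, E, G}; {F}⁺ = {C, E, F} — none reach the full schema.
Any other superkey contains one of these as a subset, so there are no further candidate keys.

{A, F}; {F, G}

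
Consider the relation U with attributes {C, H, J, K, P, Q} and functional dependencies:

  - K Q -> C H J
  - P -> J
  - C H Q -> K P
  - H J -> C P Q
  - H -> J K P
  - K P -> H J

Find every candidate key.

{H}, {K, P}, {K, Q}

{H}⁺: H→JKP adds J, K, P; HJ→CPQ adds C, Q → {C, H, J, K, P, Q}.
{K, P}⁺: P→J adds J; KP→HJ adds H; HJ→CPQ adds C, Q → {C, H, J, K, P, Q}. Minimal: {P}⁺ = {J, P}; {K}⁺ = {K} — none reach the full schema.
{K, Q}⁺: KQ→CHJ adds C, H, J; CHQ→KP adds P → {C, H, J, K, P, Q}. Minimal: {Q}⁺ = {Q}; {K}⁺ = {K} — none reach the full schema.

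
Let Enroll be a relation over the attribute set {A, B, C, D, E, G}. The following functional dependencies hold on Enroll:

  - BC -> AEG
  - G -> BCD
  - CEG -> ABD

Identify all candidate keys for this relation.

{G}⁺: G→BCD adds B, C, D; BC→AEG adds A, E → {A, B, C, D, E, G}.
{B, C}⁺: BC→AEG adds A, E, G; G→BCD adds D → {A, B, C, D, E, G}.
Any other superkey contains one of these as a subset, so there are no further candidate keys.

{G}, {B, C}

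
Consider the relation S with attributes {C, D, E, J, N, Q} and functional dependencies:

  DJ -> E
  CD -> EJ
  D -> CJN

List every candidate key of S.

{D, Q}

Attributes D, Q never appear on any right-hand side, so every candidate key must contain {D, Q}.
{D, Q}⁺ = {C, D, E, J, N, Q}, which is all of the schema, so {D, Q} is the only candidate key.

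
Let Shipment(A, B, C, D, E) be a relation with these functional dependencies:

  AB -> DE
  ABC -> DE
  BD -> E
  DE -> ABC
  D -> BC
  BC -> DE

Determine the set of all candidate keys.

{D}, {A, B}, {B, C}

{D}⁺: D→BC adds B, C; BC→DE adds E; DE→ABC adds A → {A, B, C, D, E}.
{A, B}⁺: AB→DE adds D, E; DE→ABC adds C → {A, B, C, D, E}. Minimal: {B}⁺ = {B}; {A}⁺ = {A} — none reach the full schema.
{B, C}⁺: BC→DE adds D, E; DE→ABC adds A → {A, B, C, D, E}. Minimal: {C}⁺ = {C}; {B}⁺ = {B} — none reach the full schema.
Any other superkey contains one of these as a subset, so there are no further candidate keys.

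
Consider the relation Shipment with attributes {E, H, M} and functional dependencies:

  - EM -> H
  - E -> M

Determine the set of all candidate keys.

{E}⁺: E→M adds M; EM→H adds H → {E, H, M}.
No other minimal superkey exists.

{E}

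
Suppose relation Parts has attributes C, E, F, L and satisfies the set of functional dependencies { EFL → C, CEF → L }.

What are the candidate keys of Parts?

CEF; EFL

Attributes E, F never appear on any right-hand side, so every candidate key must contain {E, F}.
{E, F}⁺ = {E, F}, which is not all of the schema, so we must add further attributes.
{C, E, F}⁺: CEF→L adds L → {C, E, F, L}. Minimal: {E, F}⁺ = {E, F}; {C, F}⁺ = {C, F}; {C, E}⁺ = {C, E} — none reach the full schema.
{E, F, L}⁺: EFL→C adds C → {C, E, F, L}. Minimal: {F, L}⁺ = {F, L}; {E, L}⁺ = {E, L}; {E, F}⁺ = {E, F} — none reach the full schema.
Any other superkey contains one of these as a subset, so there are no further candidate keys.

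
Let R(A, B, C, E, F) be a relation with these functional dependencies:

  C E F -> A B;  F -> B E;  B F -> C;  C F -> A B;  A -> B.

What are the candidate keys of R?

Attribute F never appears on the right-hand side of any dependency, so F must belong to every candidate key.
{F}⁺ = {A, B, C, E, F}, which is all of the schema, so {F} is the only candidate key.

{F}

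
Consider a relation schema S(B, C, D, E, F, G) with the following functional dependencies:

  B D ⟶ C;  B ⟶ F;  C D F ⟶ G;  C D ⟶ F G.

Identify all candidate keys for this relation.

{B, D, E}

Attributes B, D, E never appear on any right-hand side, so every candidate key must contain {B, D, E}.
{B, D, E}⁺ = {B, C, D, E, F, G}, which is all of the schema, so {B, D, E} is the only candidate key.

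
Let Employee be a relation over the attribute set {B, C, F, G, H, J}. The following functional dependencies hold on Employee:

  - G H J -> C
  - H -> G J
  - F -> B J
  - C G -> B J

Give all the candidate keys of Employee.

Attributes F, H never appear on any right-hand side, so every candidate key must contain {F, H}.
{F, H}⁺ = {B, C, F, G, H, J}, which is all of the schema, so {F, H} is the only candidate key.

(F, H)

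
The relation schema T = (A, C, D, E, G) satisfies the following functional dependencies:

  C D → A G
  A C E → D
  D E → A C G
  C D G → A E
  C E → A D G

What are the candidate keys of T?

(C, D), (C, E), (D, E)

{C, D}⁺: CD→AG adds A, G; CDG→AE adds E → {A, C, D, E, G}.
{C, E}⁺: CE→ADG adds A, D, G → {A, C, D, E, G}.
{D, E}⁺: DE→ACG adds A, C, G → {A, C, D, E, G}.
Any other superkey contains one of these as a subset, so there are no further candidate keys.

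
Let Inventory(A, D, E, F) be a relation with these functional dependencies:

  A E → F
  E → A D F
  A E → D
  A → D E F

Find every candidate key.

{A}, {E}

{A}⁺: A→DEF adds D, E, F → {A, D, E, F}.
{E}⁺: E→ADF adds A, D, F → {A, D, E, F}.
Any other superkey contains one of these as a subset, so there are no further candidate keys.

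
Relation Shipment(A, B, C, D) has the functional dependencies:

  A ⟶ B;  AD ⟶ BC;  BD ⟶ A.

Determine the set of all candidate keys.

(A, D); (B, D)

Attribute D never appears on the right-hand side of any dependency, so D must belong to every candidate key.
{D}⁺ = {D}, which is not all of the schema, so we must add further attributes.
{A, D}⁺: A→B adds B; AD→BC adds C → {A, B, C, D}. Minimal: {D}⁺ = {D}; {A}⁺ = {A, B} — none reach the full schema.
{B, D}⁺: BD→A adds A; AD→BC adds C → {A, B, C, D}. Minimal: {D}⁺ = {D}; {B}⁺ = {B} — none reach the full schema.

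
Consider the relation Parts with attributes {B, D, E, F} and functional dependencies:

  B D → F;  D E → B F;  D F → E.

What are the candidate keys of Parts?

(B, D); (D, E); (D, F)

Attribute D never appears on the right-hand side of any dependency, so D must belong to every candidate key.
{D}⁺ = {D}, which is not all of the schema, so we must add further attributes.
{B, D}⁺: BD→F adds F; DF→E adds E → {B, D, E, F}.
{D, E}⁺: DE→BF adds B, F → {B, D, E, F}.
{D, F}⁺: DF→E adds E; DE→BF adds B → {B, D, E, F}.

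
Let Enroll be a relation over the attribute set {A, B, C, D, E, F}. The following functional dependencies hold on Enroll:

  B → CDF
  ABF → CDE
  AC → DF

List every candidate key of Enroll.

Attributes A, B never appear on any right-hand side, so every candidate key must contain {A, B}.
{A, B}⁺ = {A, B, C, D, E, F}, which is all of the schema, so {A, B} is the only candidate key.

{A, B}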